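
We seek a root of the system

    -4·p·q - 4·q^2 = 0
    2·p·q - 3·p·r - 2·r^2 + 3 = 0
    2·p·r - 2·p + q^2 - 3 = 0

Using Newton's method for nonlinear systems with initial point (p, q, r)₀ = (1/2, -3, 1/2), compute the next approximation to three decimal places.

At (1/2, -3, 1/2): F = (-30.000, -1.250, 5.500).
Jacobian J = [[-4·q, -4·p - 8·q, 0], [2·q - 3·r, 2·p, -3·p - 4·r], [2·r - 2, 2·q, 2·p]].
At the point, J = [[12.000, 22.000, 0.000], [-7.500, 1.000, -3.500], [-1.000, -6.000, 1.000]] (det J = 2.000).
Solving J·Δ = −F gives Δ = (-102.000, 57.000, 234.500).
Then the next iterate is (p, q, r)₁ = (-101.500, 54.000, 235.000).

(-101.500, 54.000, 235.000)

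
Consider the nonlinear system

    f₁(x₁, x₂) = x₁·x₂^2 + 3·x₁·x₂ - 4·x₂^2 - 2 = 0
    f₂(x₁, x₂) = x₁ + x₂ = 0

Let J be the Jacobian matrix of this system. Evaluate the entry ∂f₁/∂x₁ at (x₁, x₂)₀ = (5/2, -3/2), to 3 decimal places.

-2.250

∂f₁/∂x₁ = x₂^2 + 3·x₂.
At (5/2, -3/2) this is -2.250.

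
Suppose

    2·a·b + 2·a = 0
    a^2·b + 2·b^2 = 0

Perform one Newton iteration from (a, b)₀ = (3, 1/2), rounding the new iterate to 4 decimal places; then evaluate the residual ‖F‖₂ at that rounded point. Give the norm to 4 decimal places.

At (3, 1/2): F = (9.0000, 5.0000).
Jacobian J = [[2·b + 2, 2·a], [2·a·b, a^2 + 4·b]].
At the point, J = [[3.0000, 6.0000], [3.0000, 11.0000]] (det J = 15.0000).
Solving J·Δ = −F gives Δ = (-4.6000, 0.8000).
Then the next iterate is (a, b)₁ = (-1.6000, 1.3000).
Re-evaluating at (-1.6000, 1.3000): F = (-7.3600, 6.7080), so ‖F‖₂ = 9.9583.

9.9583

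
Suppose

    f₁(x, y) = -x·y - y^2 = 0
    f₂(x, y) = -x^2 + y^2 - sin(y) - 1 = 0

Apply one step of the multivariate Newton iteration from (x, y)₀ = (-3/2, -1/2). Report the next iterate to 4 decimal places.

(-0.5308, -0.2938)

At (-3/2, -1/2): F = (-1.0000, -2.520574).
Jacobian J = [[-y, -x - 2·y], [-2·x, 2·y - cos(y)]].
At the point, J = [[0.5000, 2.5000], [3.0000, -1.877583]] (det J = -8.438791).
Solving J·Δ = −F gives Δ = (0.9692, 0.2062).
Then the next iterate is (x, y)₁ = (-0.5308, -0.2938).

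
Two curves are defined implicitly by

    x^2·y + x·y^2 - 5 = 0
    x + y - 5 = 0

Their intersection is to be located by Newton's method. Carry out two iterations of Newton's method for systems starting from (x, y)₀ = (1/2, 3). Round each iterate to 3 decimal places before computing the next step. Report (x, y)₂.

(0.192, 4.808)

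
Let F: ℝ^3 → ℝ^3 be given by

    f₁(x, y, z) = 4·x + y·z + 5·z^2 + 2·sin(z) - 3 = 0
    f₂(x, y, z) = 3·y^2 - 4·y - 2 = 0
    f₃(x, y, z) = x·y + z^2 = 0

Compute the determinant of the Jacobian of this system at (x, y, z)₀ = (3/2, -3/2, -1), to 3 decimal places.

307.178

J = [[4, z, y + 10·z + 2·cos(z)], [0, 6·y - 4, 0], [y, x, 2·z]].
At the point, J = [[4.000, -1.000, -10.41940], [0.000, -13.000, 0.000], [-1.500, 1.500, -2.000]].
det J = 307.178.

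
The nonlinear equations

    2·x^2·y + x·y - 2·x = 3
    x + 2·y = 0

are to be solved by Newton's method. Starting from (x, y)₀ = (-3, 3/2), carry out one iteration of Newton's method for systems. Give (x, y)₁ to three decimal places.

At (-3, 3/2): F = (25.500, 0.000).
Jacobian J = [[4·x·y + y - 2, 2·x^2 + x], [1, 2]].
At the point, J = [[-18.500, 15.000], [1.000, 2.000]] (det J = -52.000).
Solving J·Δ = −F gives Δ = (0.981, -0.490).
Then the next iterate is (x, y)₁ = (-2.019, 1.010).

(-2.019, 1.010)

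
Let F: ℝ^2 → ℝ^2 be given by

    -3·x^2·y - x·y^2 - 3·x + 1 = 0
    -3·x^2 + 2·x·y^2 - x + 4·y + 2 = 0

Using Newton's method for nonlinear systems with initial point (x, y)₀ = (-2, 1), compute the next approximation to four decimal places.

(-1.2778, 1.3472)

At (-2, 1): F = (-3.0000, -8.0000).
Jacobian J = [[-6·x·y - y^2 - 3, -3·x^2 - 2·x·y], [-6·x + 2·y^2 - 1, 4·x·y + 4]].
At the point, J = [[8.0000, -8.0000], [13.0000, -4.0000]] (det J = 72.0000).
Solving J·Δ = −F gives Δ = (0.7222, 0.3472).
Then the next iterate is (x, y)₁ = (-1.2778, 1.3472).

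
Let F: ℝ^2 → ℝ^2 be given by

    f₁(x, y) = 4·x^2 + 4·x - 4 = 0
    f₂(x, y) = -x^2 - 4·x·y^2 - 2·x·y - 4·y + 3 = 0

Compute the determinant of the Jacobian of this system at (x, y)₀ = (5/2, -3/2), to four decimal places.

J = [[8·x + 4, 0], [-2·x - 4·y^2 - 2·y, -8·x·y - 2·x - 4]].
At the point, J = [[24.0000, 0.0000], [-11.0000, 21.0000]].
det J = 504.0000.

504.0000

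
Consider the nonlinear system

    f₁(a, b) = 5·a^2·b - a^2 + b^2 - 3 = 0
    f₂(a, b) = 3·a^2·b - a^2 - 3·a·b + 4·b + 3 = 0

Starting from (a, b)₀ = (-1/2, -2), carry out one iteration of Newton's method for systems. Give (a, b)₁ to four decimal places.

At (-1/2, -2): F = (-1.7500, -9.7500).
Jacobian J = [[10·a·b - 2·a, 5·a^2 + 2·b], [6·a·b - 2·a - 3·b, 3·a^2 - 3·a + 4]].
At the point, J = [[11.0000, -2.7500], [13.0000, 6.2500]] (det J = 104.5000).
Solving J·Δ = −F gives Δ = (0.3612, 0.8086).
Then the next iterate is (a, b)₁ = (-0.1388, -1.1914).

(-0.1388, -1.1914)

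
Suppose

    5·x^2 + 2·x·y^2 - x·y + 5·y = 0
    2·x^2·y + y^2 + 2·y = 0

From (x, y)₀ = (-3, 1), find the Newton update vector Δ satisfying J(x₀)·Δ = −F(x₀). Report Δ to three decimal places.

(1.630, -0.066)

At (-3, 1): F = (47.000, 21.000).
Jacobian J = [[10·x + 2·y^2 - y, 4·x·y - x + 5], [4·x·y, 2·x^2 + 2·y + 2]].
At the point, J = [[-29.000, -4.000], [-12.000, 22.000]] (det J = -686.000).
Solving J·Δ = −F gives Δ = (1.630, -0.066).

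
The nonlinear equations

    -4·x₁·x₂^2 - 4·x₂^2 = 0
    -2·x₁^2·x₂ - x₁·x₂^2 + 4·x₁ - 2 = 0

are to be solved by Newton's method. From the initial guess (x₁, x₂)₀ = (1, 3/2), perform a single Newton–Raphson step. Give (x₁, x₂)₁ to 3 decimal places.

At (1, 3/2): F = (-18.000, -3.250).
Jacobian J = [[-4·x₂^2, -8·x₁·x₂ - 8·x₂], [-4·x₁·x₂ - x₂^2 + 4, -2·x₁^2 - 2·x₁·x₂]].
At the point, J = [[-9.000, -24.000], [-4.250, -5.000]] (det J = -57.000).
Solving J·Δ = −F gives Δ = (0.211, -0.829).
Then the next iterate is (x₁, x₂)₁ = (1.211, 0.671).

(1.211, 0.671)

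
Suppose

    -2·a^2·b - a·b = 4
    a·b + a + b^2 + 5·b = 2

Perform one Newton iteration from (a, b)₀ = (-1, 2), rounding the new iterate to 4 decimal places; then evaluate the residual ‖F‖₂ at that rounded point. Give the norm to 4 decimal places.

4.0315

At (-1, 2): F = (-6.0000, 9.0000).
Jacobian J = [[-4·a·b - b, -2·a^2 - a], [b + 1, a + 2·b + 5]].
At the point, J = [[6.0000, -1.0000], [3.0000, 8.0000]] (det J = 51.0000).
Solving J·Δ = −F gives Δ = (0.7647, -1.4118).
Then the next iterate is (a, b)₁ = (-0.2353, 0.5882).
Re-evaluating at (-0.2353, 0.5882): F = (-3.926729, 0.913276), so ‖F‖₂ = 4.0315.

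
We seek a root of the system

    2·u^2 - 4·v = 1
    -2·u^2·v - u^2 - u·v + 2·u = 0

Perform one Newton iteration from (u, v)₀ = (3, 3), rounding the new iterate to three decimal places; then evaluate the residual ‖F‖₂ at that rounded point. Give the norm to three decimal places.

18.702

At (3, 3): F = (5.000, -66.000).
Jacobian J = [[4·u, -4], [-4·u·v - 2·u - v + 2, -2·u^2 - u]].
At the point, J = [[12.000, -4.000], [-43.000, -21.000]] (det J = -424.000).
Solving J·Δ = −F gives Δ = (-0.870, -1.361).
Then the next iterate is (u, v)₁ = (2.130, 1.639).
Re-evaluating at (2.130, 1.639): F = (1.51780, -18.63993), so ‖F‖₂ = 18.702.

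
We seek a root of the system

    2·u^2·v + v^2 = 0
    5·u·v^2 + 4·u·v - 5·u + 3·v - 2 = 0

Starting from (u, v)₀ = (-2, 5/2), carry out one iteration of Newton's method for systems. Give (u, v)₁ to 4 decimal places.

At (-2, 5/2): F = (26.2500, -67.0000).
Jacobian J = [[4·u·v, 2·u^2 + 2·v], [5·v^2 + 4·v - 5, 10·u·v + 4·u + 3]].
At the point, J = [[-20.0000, 13.0000], [36.2500, -55.0000]] (det J = 628.7500).
Solving J·Δ = −F gives Δ = (0.9109, -0.6178).
Then the next iterate is (u, v)₁ = (-1.0891, 1.8822).

(-1.0891, 1.8822)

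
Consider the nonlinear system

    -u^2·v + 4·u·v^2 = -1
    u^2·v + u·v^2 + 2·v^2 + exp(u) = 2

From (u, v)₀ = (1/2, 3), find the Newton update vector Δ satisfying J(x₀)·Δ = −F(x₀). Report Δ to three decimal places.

At (1/2, 3): F = (18.250, 22.89872).
Jacobian J = [[-2·u·v + 4·v^2, -u^2 + 8·u·v], [2·u·v + v^2 + exp(u), u^2 + 2·u·v + 4·v]].
At the point, J = [[33.000, 11.750], [13.64872, 15.250]] (det J = 342.87753).
Solving J·Δ = −F gives Δ = (-0.027, -1.477).

(-0.027, -1.477)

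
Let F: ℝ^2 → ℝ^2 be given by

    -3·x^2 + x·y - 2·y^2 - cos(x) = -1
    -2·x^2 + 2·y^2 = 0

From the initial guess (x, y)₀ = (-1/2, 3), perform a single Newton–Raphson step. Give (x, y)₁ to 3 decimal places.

(-0.250, 1.500)

At (-1/2, 3): F = (-20.12758, 17.500).
Jacobian J = [[-6·x + y + sin(x), x - 4·y], [-4·x, 4·y]].
At the point, J = [[5.52057, -12.500], [2.000, 12.000]] (det J = 91.24689).
Solving J·Δ = −F gives Δ = (0.250, -1.500).
Then the next iterate is (x, y)₁ = (-0.250, 1.500).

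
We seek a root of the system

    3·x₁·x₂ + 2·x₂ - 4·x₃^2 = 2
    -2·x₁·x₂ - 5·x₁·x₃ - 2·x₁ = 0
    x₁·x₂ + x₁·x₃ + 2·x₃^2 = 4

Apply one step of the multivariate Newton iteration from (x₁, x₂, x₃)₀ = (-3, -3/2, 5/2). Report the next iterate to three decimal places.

(-1.523, -1.706, 1.415)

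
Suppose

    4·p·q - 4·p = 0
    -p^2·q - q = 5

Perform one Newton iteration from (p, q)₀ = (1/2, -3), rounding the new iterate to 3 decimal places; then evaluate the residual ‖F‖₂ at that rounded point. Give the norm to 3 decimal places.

At (1/2, -3): F = (-8.000, -1.250).
Jacobian J = [[4·q - 4, 4·p], [-2·p·q, -p^2 - 1]].
At the point, J = [[-16.000, 2.000], [3.000, -1.250]] (det J = 14.000).
Solving J·Δ = −F gives Δ = (-0.893, -3.143).
Then the next iterate is (p, q)₁ = (-0.393, -6.143).
Re-evaluating at (-0.393, -6.143): F = (11.22880, 2.09178), so ‖F‖₂ = 11.422.

11.422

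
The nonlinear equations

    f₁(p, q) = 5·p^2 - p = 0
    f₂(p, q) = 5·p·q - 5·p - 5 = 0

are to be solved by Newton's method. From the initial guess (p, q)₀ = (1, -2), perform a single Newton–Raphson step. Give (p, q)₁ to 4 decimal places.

(0.5556, 0.6667)

At (1, -2): F = (4.0000, -20.0000).
Jacobian J = [[10·p - 1, 0], [5·q - 5, 5·p]].
At the point, J = [[9.0000, 0.0000], [-15.0000, 5.0000]] (det J = 45.0000).
Solving J·Δ = −F gives Δ = (-0.4444, 2.6667).
Then the next iterate is (p, q)₁ = (0.5556, 0.6667).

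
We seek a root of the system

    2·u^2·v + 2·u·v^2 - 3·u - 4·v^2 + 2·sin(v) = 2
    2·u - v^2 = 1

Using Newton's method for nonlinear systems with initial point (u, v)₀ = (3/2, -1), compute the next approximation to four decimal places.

(0.3016, -0.3016)

At (3/2, -1): F = (-13.682942, 1.0000).
Jacobian J = [[4·u·v + 2·v^2 - 3, 2·u^2 + 4·u·v - 8·v + 2·cos(v)], [2, -2·v]].
At the point, J = [[-7.0000, 7.580605], [2.0000, 2.0000]] (det J = -29.161209).
Solving J·Δ = −F gives Δ = (-1.1984, 0.6984).
Then the next iterate is (u, v)₁ = (0.3016, -0.3016).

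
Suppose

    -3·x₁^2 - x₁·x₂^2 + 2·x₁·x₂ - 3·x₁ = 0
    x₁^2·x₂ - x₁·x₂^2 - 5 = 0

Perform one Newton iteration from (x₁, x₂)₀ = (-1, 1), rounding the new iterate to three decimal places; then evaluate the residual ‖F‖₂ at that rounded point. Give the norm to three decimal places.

0.986

At (-1, 1): F = (-1.000, -3.000).
Jacobian J = [[-6·x₁ - x₂^2 + 2·x₂ - 3, -2·x₁·x₂ + 2·x₁], [2·x₁·x₂ - x₂^2, x₁^2 - 2·x₁·x₂]].
At the point, J = [[4.000, 0.000], [-3.000, 3.000]] (det J = 12.000).
Solving J·Δ = −F gives Δ = (0.250, 1.250).
Then the next iterate is (x₁, x₂)₁ = (-0.750, 2.250).
Re-evaluating at (-0.750, 2.250): F = (0.98438, 0.06250), so ‖F‖₂ = 0.986.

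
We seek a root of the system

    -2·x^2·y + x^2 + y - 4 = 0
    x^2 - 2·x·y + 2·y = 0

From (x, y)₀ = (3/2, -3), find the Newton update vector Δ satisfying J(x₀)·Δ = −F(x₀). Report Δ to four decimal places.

At (3/2, -3): F = (8.7500, 5.2500).
Jacobian J = [[-4·x·y + 2·x, -2·x^2 + 1], [2·x - 2·y, -2·x + 2]].
At the point, J = [[21.0000, -3.5000], [9.0000, -1.0000]] (det J = 10.5000).
Solving J·Δ = −F gives Δ = (-0.9167, -3.0000).

(-0.9167, -3.0000)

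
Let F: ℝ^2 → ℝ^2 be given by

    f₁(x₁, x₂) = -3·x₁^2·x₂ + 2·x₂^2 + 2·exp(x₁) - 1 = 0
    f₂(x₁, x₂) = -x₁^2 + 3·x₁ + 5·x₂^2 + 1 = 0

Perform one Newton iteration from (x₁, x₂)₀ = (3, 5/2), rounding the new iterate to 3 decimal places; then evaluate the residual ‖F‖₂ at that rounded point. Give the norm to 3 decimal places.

40.846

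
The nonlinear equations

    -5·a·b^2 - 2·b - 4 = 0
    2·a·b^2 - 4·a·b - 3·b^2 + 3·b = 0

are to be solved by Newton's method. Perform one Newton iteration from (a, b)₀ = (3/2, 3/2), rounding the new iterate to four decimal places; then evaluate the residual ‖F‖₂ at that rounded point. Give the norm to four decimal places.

2458.8537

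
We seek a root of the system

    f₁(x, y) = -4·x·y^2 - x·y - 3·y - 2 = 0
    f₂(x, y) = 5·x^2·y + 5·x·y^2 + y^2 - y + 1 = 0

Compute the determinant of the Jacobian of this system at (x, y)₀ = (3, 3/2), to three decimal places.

J = [[-4·y^2 - y, -8·x·y - x - 3], [10·x·y + 5·y^2, 5·x^2 + 10·x·y + 2·y - 1]].
At the point, J = [[-10.500, -42.000], [56.250, 92.000]].
det J = 1396.500.

1396.500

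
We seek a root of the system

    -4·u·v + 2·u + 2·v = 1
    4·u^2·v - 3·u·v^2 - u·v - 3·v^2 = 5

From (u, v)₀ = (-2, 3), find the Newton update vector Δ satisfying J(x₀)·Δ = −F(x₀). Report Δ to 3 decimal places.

At (-2, 3): F = (25.000, 76.000).
Jacobian J = [[-4·v + 2, -4·u + 2], [8·u·v - 3·v^2 - v, 4·u^2 - 6·u·v - u - 6·v]].
At the point, J = [[-10.000, 10.000], [-78.000, 36.000]] (det J = 420.000).
Solving J·Δ = −F gives Δ = (-0.333, -2.833).

(-0.333, -2.833)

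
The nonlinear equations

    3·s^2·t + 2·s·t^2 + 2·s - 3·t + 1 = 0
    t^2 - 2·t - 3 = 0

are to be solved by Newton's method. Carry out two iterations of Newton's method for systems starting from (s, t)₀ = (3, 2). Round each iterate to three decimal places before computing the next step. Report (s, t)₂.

At (3, 2): F = (79.000, -3.000).
Jacobian J = [[6·s·t + 2·t^2 + 2, 3·s^2 + 4·s·t - 3], [0, 2·t - 2]].
At the point, J = [[46.000, 48.000], [0.000, 2.000]] (det J = 92.000).
Solving J·Δ = −F gives Δ = (-3.283, 1.500).
Then the next iterate is (s, t)₁ = (-0.283, 3.500).
Round to (-0.283, 3.500) and repeat: F = (-16.15857, 2.250), J = [[20.557, -6.72173], [0.000, 5.000]].
Δ = (0.639, -0.450), so (s, t)₂ = (0.356, 3.050).

(0.356, 3.050)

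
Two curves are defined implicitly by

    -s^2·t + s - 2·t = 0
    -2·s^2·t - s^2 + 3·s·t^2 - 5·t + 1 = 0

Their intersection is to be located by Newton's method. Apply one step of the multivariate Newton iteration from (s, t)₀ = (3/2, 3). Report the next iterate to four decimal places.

At (3/2, 3): F = (-11.2500, 10.7500).
Jacobian J = [[-2·s·t + 1, -s^2 - 2], [-4·s·t - 2·s + 3·t^2, -2·s^2 + 6·s·t - 5]].
At the point, J = [[-8.0000, -4.2500], [6.0000, 17.5000]] (det J = -114.5000).
Solving J·Δ = −F gives Δ = (-1.3204, -0.1616).
Then the next iterate is (s, t)₁ = (0.1796, 2.8384).

(0.1796, 2.8384)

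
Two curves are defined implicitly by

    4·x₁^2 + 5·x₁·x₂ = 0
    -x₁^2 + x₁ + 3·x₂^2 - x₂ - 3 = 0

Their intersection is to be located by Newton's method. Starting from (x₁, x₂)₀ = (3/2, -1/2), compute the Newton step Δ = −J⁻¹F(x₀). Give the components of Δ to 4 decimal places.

At (3/2, -1/2): F = (5.2500, -2.5000).
Jacobian J = [[8·x₁ + 5·x₂, 5·x₁], [-2·x₁ + 1, 6·x₂ - 1]].
At the point, J = [[9.5000, 7.5000], [-2.0000, -4.0000]] (det J = -23.0000).
Solving J·Δ = −F gives Δ = (-0.0978, -0.5761).

(-0.0978, -0.5761)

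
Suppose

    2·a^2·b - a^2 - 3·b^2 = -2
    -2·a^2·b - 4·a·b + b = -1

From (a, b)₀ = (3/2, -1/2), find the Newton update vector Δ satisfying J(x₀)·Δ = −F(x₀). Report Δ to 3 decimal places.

(0.628, 0.936)

At (3/2, -1/2): F = (-3.250, 5.750).
Jacobian J = [[4·a·b - 2·a, 2·a^2 - 6·b], [-4·a·b - 4·b, -2·a^2 - 4·a + 1]].
At the point, J = [[-6.000, 7.500], [5.000, -9.500]] (det J = 19.500).
Solving J·Δ = −F gives Δ = (0.628, 0.936).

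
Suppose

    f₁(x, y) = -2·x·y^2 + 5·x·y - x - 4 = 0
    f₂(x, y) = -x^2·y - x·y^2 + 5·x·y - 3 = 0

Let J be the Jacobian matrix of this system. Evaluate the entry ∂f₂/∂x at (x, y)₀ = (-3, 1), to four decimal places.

∂f₂/∂x = -2·x·y - y^2 + 5·y.
At (-3, 1) this is 10.0000.

10.0000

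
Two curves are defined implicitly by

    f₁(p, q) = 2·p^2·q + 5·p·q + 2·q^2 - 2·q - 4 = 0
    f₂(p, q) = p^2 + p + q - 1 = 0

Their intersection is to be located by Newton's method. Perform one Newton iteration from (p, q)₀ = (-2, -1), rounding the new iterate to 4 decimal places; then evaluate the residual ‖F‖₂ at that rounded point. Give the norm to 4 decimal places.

At (-2, -1): F = (2.0000, 0.0000).
Jacobian J = [[4·p·q + 5·q, 2·p^2 + 5·p + 4·q - 2], [2·p + 1, 1]].
At the point, J = [[3.0000, -8.0000], [-3.0000, 1.0000]] (det J = -21.0000).
Solving J·Δ = −F gives Δ = (0.0952, 0.2857).
Then the next iterate is (p, q)₁ = (-1.9048, -0.7143).
Re-evaluating at (-1.9048, -0.7143): F = (0.068706, 0.009163), so ‖F‖₂ = 0.0693.

0.0693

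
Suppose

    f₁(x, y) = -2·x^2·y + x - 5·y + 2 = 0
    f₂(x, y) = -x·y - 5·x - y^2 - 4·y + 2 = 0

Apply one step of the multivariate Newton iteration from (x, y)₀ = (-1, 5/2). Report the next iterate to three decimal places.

(-0.397, 1.091)

At (-1, 5/2): F = (-16.500, -6.750).
Jacobian J = [[-4·x·y + 1, -2·x^2 - 5], [-y - 5, -x - 2·y - 4]].
At the point, J = [[11.000, -7.000], [-7.500, -8.000]] (det J = -140.500).
Solving J·Δ = −F gives Δ = (0.603, -1.409).
Then the next iterate is (x, y)₁ = (-0.397, 1.091).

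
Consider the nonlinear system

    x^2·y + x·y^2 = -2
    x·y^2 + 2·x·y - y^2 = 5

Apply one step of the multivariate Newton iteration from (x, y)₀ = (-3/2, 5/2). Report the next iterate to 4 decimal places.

(0.0367, 1.8008)

At (-3/2, 5/2): F = (-1.7500, -28.1250).
Jacobian J = [[2·x·y + y^2, x^2 + 2·x·y], [y^2 + 2·y, 2·x·y + 2·x - 2·y]].
At the point, J = [[-1.2500, -5.2500], [11.2500, -15.5000]] (det J = 78.4375).
Solving J·Δ = −F gives Δ = (1.5367, -0.6992).
Then the next iterate is (x, y)₁ = (0.0367, 1.8008).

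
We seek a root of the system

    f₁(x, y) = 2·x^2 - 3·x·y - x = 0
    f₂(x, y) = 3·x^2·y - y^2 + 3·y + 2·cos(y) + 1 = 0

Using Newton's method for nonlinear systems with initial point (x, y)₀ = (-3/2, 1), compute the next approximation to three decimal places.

(-0.758, 0.316)

At (-3/2, 1): F = (10.500, 10.83060).
Jacobian J = [[4·x - 3·y - 1, -3·x], [6·x·y, 3·x^2 - 2·y - 2·sin(y) + 3]].
At the point, J = [[-10.000, 4.500], [-9.000, 6.06706]] (det J = -20.17058).
Solving J·Δ = −F gives Δ = (0.742, -0.684).
Then the next iterate is (x, y)₁ = (-0.758, 0.316).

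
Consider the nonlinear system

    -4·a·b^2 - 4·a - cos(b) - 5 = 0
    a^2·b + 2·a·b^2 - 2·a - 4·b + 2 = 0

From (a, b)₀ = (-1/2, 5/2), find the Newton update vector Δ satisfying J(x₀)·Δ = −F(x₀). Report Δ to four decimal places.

(-0.2585, -1.6792)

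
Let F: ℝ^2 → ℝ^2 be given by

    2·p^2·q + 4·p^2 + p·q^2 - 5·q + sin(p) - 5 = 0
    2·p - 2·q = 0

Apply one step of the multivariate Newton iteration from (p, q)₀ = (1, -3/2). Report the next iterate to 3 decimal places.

At (1, -3/2): F = (6.59147, 5.000).
Jacobian J = [[4·p·q + 8·p + q^2 + cos(p), 2·p^2 + 2·p·q - 5], [2, -2]].
At the point, J = [[4.79030, -6.000], [2.000, -2.000]] (det J = 2.41940).
Solving J·Δ = −F gives Δ = (-6.951, -4.451).
Then the next iterate is (p, q)₁ = (-5.951, -5.951).

(-5.951, -5.951)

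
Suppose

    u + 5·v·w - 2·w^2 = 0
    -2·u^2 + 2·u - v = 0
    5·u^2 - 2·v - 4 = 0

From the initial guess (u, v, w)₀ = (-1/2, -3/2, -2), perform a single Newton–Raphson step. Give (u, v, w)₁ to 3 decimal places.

(-0.481, -1.423, -13.500)

At (-1/2, -3/2, -2): F = (6.500, 0.000, 0.250).
Jacobian J = [[1, 5·w, 5·v - 4·w], [-4·u + 2, -1, 0], [10·u, -2, 0]].
At the point, J = [[1.000, -10.000, 0.500], [4.000, -1.000, 0.000], [-5.000, -2.000, 0.000]] (det J = -6.500).
Solving J·Δ = −F gives Δ = (0.019, 0.077, -11.500).
Then the next iterate is (u, v, w)₁ = (-0.481, -1.423, -13.500).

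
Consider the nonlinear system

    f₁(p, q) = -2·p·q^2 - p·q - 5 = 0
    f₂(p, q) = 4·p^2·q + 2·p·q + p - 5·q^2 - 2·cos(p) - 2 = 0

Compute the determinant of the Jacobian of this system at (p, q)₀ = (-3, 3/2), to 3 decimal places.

J = [[-2·q^2 - q, -4·p·q - p], [8·p·q + 2·q + 2·sin(p) + 1, 4·p^2 + 2·p - 10·q]].
At the point, J = [[-6.000, 21.000], [-32.28224, 15.000]].
det J = 587.927.

587.927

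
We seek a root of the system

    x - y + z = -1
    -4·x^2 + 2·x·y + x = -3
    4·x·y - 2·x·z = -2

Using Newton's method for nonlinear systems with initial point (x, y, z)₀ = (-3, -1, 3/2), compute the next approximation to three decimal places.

(-1.611, -0.676, -0.065)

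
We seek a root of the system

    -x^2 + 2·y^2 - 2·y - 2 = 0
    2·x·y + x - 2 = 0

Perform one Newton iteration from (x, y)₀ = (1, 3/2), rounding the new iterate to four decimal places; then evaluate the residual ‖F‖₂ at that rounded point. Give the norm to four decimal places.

0.3032

At (1, 3/2): F = (-1.5000, 2.0000).
Jacobian J = [[-2·x, 4·y - 2], [2·y + 1, 2·x]].
At the point, J = [[-2.0000, 4.0000], [4.0000, 2.0000]] (det J = -20.0000).
Solving J·Δ = −F gives Δ = (-0.5500, 0.1000).
Then the next iterate is (x, y)₁ = (0.4500, 1.6000).
Re-evaluating at (0.4500, 1.6000): F = (-0.2825, -0.1100), so ‖F‖₂ = 0.3032.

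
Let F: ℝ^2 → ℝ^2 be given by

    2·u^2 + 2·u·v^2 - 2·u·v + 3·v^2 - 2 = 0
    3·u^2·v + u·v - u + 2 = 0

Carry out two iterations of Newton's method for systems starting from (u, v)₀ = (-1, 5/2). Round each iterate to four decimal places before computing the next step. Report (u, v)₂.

(0.4749, 1.4652)

At (-1, 5/2): F = (11.2500, 8.0000).
Jacobian J = [[4·u + 2·v^2 - 2·v, 4·u·v - 2·u + 6·v], [6·u·v + v - 1, 3·u^2 + u]].
At the point, J = [[3.5000, 7.0000], [-13.5000, 2.0000]] (det J = 101.5000).
Solving J·Δ = −F gives Δ = (0.3300, -1.7722).
Then the next iterate is (u, v)₁ = (-0.6700, 0.7278).
Round to (-0.6700, 0.7278) and repeat: F = (0.752342, 3.162502), J = [[-3.076214, 3.756296], [-3.197956, 0.6767]].
Δ = (1.1449, 0.7374), so (u, v)₂ = (0.4749, 1.4652).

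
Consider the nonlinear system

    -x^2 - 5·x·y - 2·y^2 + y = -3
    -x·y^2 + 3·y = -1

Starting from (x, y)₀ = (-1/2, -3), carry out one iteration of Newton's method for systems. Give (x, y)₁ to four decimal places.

(-0.8889, -0.9373)

At (-1/2, -3): F = (-25.7500, -3.5000).
Jacobian J = [[-2·x - 5·y, -5·x - 4·y + 1], [-y^2, -2·x·y + 3]].
At the point, J = [[16.0000, 15.5000], [-9.0000, 0.0000]] (det J = 139.5000).
Solving J·Δ = −F gives Δ = (-0.3889, 2.0627).
Then the next iterate is (x, y)₁ = (-0.8889, -0.9373).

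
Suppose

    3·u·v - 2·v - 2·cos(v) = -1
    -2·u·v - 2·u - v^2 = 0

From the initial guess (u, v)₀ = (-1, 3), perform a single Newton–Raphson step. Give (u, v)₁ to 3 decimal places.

(-0.412, 1.574)

At (-1, 3): F = (-12.02002, -1.000).
Jacobian J = [[3·v, 3·u + 2·sin(v) - 2], [-2·v - 2, -2·u - 2·v]].
At the point, J = [[9.000, -4.71776], [-8.000, -4.000]] (det J = -73.74208).
Solving J·Δ = −F gives Δ = (0.588, -1.426).
Then the next iterate is (u, v)₁ = (-0.412, 1.574).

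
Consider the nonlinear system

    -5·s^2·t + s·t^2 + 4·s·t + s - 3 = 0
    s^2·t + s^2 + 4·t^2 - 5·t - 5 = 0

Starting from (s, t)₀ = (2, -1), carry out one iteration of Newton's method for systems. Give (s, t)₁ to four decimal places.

(1.6728, -0.5556)

At (2, -1): F = (13.0000, 4.0000).
Jacobian J = [[-10·s·t + t^2 + 4·t + 1, -5·s^2 + 2·s·t + 4·s], [2·s·t + 2·s, s^2 + 8·t - 5]].
At the point, J = [[18.0000, -16.0000], [0.0000, -9.0000]] (det J = -162.0000).
Solving J·Δ = −F gives Δ = (-0.3272, 0.4444).
Then the next iterate is (s, t)₁ = (1.6728, -0.5556).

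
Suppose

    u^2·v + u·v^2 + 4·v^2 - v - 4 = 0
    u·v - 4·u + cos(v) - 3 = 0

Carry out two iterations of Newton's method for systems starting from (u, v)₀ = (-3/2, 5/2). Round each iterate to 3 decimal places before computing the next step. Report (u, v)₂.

At (-3/2, 5/2): F = (14.750, -1.55114).
Jacobian J = [[2·u·v + v^2, u^2 + 2·u·v + 8·v - 1], [v - 4, u - sin(v)]].
At the point, J = [[-1.250, 13.750], [-1.500, -2.09847]] (det J = 23.24809).
Solving J·Δ = −F gives Δ = (0.414, -1.035).
Then the next iterate is (u, v)₁ = (-1.086, 1.465).
Round to (-1.086, 1.465) and repeat: F = (2.51691, -0.14139), J = [[-1.03575, 8.71742], [-2.535, -2.08041]].
Δ = (0.165, -0.269), so (u, v)₂ = (-0.921, 1.196).

(-0.921, 1.196)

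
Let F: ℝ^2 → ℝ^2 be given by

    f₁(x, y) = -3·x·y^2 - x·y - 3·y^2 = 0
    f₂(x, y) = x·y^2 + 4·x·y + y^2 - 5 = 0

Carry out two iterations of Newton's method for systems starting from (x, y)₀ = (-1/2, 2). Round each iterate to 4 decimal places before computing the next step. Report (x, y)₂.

At (-1/2, 2): F = (-5.0000, -7.0000).
Jacobian J = [[-3·y^2 - y, -6·x·y - x - 6·y], [y^2 + 4·y, 2·x·y + 4·x + 2·y]].
At the point, J = [[-14.0000, -5.5000], [12.0000, 0.0000]] (det J = 66.0000).
Solving J·Δ = −F gives Δ = (0.5833, -2.3939).
Then the next iterate is (x, y)₁ = (0.0833, -0.3939).
Round to (0.0833, -0.3939) and repeat: F = (-0.471434, -4.963166), J = [[-0.071572, 2.476971], [-1.420443, -0.520224]].
Δ = (-3.5265, 0.0884), so (x, y)₂ = (-3.4432, -0.3055).

(-3.4432, -0.3055)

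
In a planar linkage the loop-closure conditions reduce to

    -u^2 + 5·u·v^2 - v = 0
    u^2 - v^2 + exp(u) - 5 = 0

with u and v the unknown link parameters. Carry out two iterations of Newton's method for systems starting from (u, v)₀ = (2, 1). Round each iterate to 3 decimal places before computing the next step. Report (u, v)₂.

At (2, 1): F = (5.000, 5.38906).
Jacobian J = [[-2·u + 5·v^2, 10·u·v - 1], [2·u + exp(u), -2·v]].
At the point, J = [[1.000, 19.000], [11.38906, -2.000]] (det J = -218.39207).
Solving J·Δ = −F gives Δ = (-0.515, -0.236).
Then the next iterate is (u, v)₁ = (1.485, 0.764).
Round to (1.485, 0.764) and repeat: F = (1.36472, 1.03649), J = [[-0.05152, 10.34540], [7.38497, -1.528]].
Δ = (-0.168, -0.133), so (u, v)₂ = (1.317, 0.631).

(1.317, 0.631)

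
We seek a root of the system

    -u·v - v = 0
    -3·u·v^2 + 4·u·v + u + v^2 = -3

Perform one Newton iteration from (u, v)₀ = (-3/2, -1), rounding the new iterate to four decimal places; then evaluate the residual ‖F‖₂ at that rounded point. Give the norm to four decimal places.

3.6092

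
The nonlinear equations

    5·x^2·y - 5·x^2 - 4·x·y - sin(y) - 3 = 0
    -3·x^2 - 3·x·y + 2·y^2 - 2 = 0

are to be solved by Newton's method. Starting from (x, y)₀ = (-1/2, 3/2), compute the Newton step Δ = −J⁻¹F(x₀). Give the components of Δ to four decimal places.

At (-1/2, 3/2): F = (-0.372495, 4.0000).
Jacobian J = [[10·x·y - 10·x - 4·y, 5·x^2 - 4·x - cos(y)], [-6·x - 3·y, -3·x + 4·y]].
At the point, J = [[-8.5000, 3.179263], [-1.5000, 7.5000]] (det J = -58.981106).
Solving J·Δ = −F gives Δ = (-0.2630, -0.5859).

(-0.2630, -0.5859)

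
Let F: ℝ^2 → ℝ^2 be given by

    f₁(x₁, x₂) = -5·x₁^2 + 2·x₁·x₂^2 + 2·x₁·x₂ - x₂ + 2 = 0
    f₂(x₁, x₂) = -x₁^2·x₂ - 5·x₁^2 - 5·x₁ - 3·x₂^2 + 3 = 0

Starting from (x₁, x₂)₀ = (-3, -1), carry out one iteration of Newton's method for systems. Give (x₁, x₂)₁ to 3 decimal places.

(-1.751, -0.092)

At (-3, -1): F = (-42.000, -21.000).
Jacobian J = [[-10·x₁ + 2·x₂^2 + 2·x₂, 4·x₁·x₂ + 2·x₁ - 1], [-2·x₁·x₂ - 10·x₁ - 5, -x₁^2 - 6·x₂]].
At the point, J = [[30.000, 5.000], [19.000, -3.000]] (det J = -185.000).
Solving J·Δ = −F gives Δ = (1.249, 0.908).
Then the next iterate is (x₁, x₂)₁ = (-1.751, -0.092).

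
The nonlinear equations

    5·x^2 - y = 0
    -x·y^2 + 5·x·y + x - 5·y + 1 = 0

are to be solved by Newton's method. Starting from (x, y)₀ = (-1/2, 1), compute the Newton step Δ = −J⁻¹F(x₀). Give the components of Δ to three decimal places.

(0.217, -0.833)

At (-1/2, 1): F = (0.250, -6.500).
Jacobian J = [[10·x, -1], [-y^2 + 5·y + 1, -2·x·y + 5·x - 5]].
At the point, J = [[-5.000, -1.000], [5.000, -6.500]] (det J = 37.500).
Solving J·Δ = −F gives Δ = (0.217, -0.833).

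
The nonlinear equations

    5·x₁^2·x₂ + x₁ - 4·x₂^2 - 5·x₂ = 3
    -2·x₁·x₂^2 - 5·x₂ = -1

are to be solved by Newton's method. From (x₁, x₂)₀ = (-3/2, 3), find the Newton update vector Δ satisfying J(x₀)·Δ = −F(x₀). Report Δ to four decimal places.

At (-3/2, 3): F = (-21.7500, 13.0000).
Jacobian J = [[10·x₁·x₂ + 1, 5·x₁^2 - 8·x₂ - 5], [-2·x₂^2, -4·x₁·x₂ - 5]].
At the point, J = [[-44.0000, -17.7500], [-18.0000, 13.0000]] (det J = -891.5000).
Solving J·Δ = −F gives Δ = (-0.0583, -1.0808).

(-0.0583, -1.0808)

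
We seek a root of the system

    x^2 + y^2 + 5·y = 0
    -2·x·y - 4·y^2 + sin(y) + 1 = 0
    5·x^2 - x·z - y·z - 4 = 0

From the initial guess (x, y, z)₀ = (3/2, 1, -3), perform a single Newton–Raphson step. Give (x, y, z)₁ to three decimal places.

At (3/2, 1, -3): F = (8.250, -5.15853, 14.750).
Jacobian J = [[2·x, 2·y + 5, 0], [-2·y, -2·x - 8·y + cos(y), 0], [10·x - z, -z, -x - y]].
At the point, J = [[3.000, 7.000, 0.000], [-2.000, -10.45970, 0.000], [18.000, 3.000, -2.500]] (det J = 43.44773).
Solving J·Δ = −F gives Δ = (-2.888, 0.059, -14.820).
Then the next iterate is (x, y, z)₁ = (-1.388, 1.059, -17.820).

(-1.388, 1.059, -17.820)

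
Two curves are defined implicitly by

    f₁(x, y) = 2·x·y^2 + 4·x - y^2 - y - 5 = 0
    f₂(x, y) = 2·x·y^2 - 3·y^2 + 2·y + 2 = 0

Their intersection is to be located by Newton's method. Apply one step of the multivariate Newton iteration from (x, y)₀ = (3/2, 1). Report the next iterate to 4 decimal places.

At (3/2, 1): F = (2.0000, 4.0000).
Jacobian J = [[2·y^2 + 4, 4·x·y - 2·y - 1], [2·y^2, 4·x·y - 6·y + 2]].
At the point, J = [[6.0000, 3.0000], [2.0000, 2.0000]] (det J = 6.0000).
Solving J·Δ = −F gives Δ = (1.3333, -3.3333).
Then the next iterate is (x, y)₁ = (2.8333, -2.3333).

(2.8333, -2.3333)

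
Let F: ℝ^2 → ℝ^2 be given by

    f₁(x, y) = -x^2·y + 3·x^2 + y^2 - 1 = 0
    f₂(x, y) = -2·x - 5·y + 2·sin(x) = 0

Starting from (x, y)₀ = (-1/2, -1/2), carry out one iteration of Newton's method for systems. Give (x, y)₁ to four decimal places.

(-0.6484, 0.0155)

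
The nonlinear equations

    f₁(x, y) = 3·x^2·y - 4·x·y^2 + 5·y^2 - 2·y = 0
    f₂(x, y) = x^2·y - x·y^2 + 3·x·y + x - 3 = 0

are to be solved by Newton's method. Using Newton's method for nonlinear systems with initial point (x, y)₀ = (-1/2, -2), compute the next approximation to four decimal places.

(-0.9057, -0.8186)

At (-1/2, -2): F = (30.5000, 1.0000).
Jacobian J = [[6·x·y - 4·y^2, 3·x^2 - 8·x·y + 10·y - 2], [2·x·y - y^2 + 3·y + 1, x^2 - 2·x·y + 3·x]].
At the point, J = [[-10.0000, -29.2500], [-7.0000, -3.2500]] (det J = -172.2500).
Solving J·Δ = −F gives Δ = (-0.4057, 1.1814).
Then the next iterate is (x, y)₁ = (-0.9057, -0.8186).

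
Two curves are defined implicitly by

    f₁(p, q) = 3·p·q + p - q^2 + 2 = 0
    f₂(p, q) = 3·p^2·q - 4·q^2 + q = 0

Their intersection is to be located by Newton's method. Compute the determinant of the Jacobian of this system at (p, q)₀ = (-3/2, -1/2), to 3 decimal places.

9.875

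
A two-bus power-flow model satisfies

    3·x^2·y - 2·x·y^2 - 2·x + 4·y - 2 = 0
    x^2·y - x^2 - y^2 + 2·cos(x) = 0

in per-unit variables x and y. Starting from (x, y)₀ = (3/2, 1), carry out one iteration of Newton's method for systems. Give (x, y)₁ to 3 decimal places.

(1.056, 0.889)

At (3/2, 1): F = (2.750, -0.85853).
Jacobian J = [[6·x·y - 2·y^2 - 2, 3·x^2 - 4·x·y + 4], [2·x·y - 2·x - 2·sin(x), x^2 - 2·y]].
At the point, J = [[5.000, 4.750], [-1.99499, 0.250]] (det J = 10.72620).
Solving J·Δ = −F gives Δ = (-0.444, -0.111).
Then the next iterate is (x, y)₁ = (1.056, 0.889).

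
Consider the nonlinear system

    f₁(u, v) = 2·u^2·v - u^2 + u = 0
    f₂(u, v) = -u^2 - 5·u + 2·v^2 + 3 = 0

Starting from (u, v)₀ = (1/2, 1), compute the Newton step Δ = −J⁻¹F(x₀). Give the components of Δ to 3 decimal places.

(-0.170, -0.818)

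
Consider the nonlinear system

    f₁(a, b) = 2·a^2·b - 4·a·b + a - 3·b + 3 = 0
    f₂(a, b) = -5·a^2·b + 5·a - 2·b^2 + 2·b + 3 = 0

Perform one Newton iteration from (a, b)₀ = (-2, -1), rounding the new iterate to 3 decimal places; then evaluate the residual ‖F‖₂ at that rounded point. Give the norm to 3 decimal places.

At (-2, -1): F = (-12.000, 9.000).
Jacobian J = [[4·a·b - 4·b + 1, 2·a^2 - 4·a - 3], [-10·a·b + 5, -5·a^2 - 4·b + 2]].
At the point, J = [[13.000, 13.000], [-15.000, -14.000]] (det J = 13.000).
Solving J·Δ = −F gives Δ = (-3.923, 4.846).
Then the next iterate is (a, b)₁ = (-5.923, 3.846).
Re-evaluating at (-5.923, 3.846): F = (346.50863, -723.13193), so ‖F‖₂ = 801.865.

801.865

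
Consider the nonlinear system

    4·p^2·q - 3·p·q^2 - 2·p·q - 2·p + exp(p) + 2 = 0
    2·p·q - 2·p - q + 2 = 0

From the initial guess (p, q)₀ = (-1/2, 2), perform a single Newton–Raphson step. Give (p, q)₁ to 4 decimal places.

At (-1/2, 2): F = (13.606531, -1.0000).
Jacobian J = [[8·p·q - 3·q^2 - 2·q + exp(p) - 2, 4·p^2 - 6·p·q - 2·p], [2·q - 2, 2·p - 1]].
At the point, J = [[-25.393469, 8.0000], [2.0000, -2.0000]] (det J = 34.786939).
Solving J·Δ = −F gives Δ = (0.5523, 0.0523).
Then the next iterate is (p, q)₁ = (0.0523, 2.0523).

(0.0523, 2.0523)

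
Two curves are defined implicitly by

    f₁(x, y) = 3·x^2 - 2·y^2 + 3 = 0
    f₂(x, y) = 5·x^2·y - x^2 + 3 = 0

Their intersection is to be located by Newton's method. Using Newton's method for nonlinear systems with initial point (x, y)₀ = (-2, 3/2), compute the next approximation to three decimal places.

At (-2, 3/2): F = (10.500, 29.000).
Jacobian J = [[6·x, -4·y], [10·x·y - 2·x, 5·x^2]].
At the point, J = [[-12.000, -6.000], [-26.000, 20.000]] (det J = -396.000).
Solving J·Δ = −F gives Δ = (0.970, -0.189).
Then the next iterate is (x, y)₁ = (-1.030, 1.311).

(-1.030, 1.311)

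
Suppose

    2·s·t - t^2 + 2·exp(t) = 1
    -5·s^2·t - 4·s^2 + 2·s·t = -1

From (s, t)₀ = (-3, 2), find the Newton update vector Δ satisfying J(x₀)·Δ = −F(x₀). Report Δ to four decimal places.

(1.2297, -0.5644)

At (-3, 2): F = (-2.221888, -137.0000).
Jacobian J = [[2·t, 2·s - 2·t + 2·exp(t)], [-10·s·t - 8·s + 2·t, -5·s^2 + 2·s]].
At the point, J = [[4.0000, 4.778112], [88.0000, -51.0000]] (det J = -624.473873).
Solving J·Δ = −F gives Δ = (1.2297, -0.5644).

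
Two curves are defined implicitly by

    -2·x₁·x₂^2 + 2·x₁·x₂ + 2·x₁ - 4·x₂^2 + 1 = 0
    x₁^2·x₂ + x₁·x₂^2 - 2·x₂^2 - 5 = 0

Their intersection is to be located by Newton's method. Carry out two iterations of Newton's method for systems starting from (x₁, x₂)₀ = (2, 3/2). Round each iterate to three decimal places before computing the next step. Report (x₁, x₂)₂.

(2.106, 1.095)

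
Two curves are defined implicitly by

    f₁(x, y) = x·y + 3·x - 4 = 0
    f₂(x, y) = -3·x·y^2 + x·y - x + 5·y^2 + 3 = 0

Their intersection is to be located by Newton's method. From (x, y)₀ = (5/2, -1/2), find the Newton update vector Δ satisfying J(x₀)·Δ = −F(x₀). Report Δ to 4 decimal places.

At (5/2, -1/2): F = (2.2500, -1.3750).
Jacobian J = [[y + 3, x], [-3·y^2 + y - 1, -6·x·y + x + 10·y]].
At the point, J = [[2.5000, 2.5000], [-2.2500, 5.0000]] (det J = 18.1250).
Solving J·Δ = −F gives Δ = (-0.8103, -0.0897).

(-0.8103, -0.0897)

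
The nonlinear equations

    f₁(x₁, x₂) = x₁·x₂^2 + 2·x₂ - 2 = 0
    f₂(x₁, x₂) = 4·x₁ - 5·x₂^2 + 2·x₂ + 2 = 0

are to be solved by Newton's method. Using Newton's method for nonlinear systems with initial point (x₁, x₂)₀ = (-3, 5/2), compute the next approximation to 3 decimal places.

At (-3, 5/2): F = (-15.750, -36.250).
Jacobian J = [[x₂^2, 2·x₁·x₂ + 2], [4, -10·x₂ + 2]].
At the point, J = [[6.250, -13.000], [4.000, -23.000]] (det J = -91.750).
Solving J·Δ = −F gives Δ = (-1.188, -1.783).
Then the next iterate is (x₁, x₂)₁ = (-4.188, 0.717).

(-4.188, 0.717)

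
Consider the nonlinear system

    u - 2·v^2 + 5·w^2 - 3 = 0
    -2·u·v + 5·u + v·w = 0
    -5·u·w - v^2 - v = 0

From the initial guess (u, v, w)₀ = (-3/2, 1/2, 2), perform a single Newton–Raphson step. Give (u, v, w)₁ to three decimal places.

At (-3/2, 1/2, 2): F = (15.000, -5.000, 14.250).
Jacobian J = [[1, -4·v, 10·w], [-2·v + 5, -2·u + w, v], [-5·w, -2·v - 1, -5·u]].
At the point, J = [[1.000, -2.000, 20.000], [4.000, 5.000, 0.500], [-10.000, -2.000, 7.500]] (det J = 948.500).
Solving J·Δ = −F gives Δ = (0.777, 0.453, -0.744).
Then the next iterate is (u, v, w)₁ = (-0.723, 0.953, 1.256).

(-0.723, 0.953, 1.256)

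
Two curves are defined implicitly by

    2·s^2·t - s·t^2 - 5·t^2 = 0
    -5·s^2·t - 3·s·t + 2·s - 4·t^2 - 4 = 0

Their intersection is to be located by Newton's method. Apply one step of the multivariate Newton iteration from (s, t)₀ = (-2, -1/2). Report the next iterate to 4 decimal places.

(-4.0441, 0.6287)

At (-2, -1/2): F = (-4.7500, -2.0000).
Jacobian J = [[4·s·t - t^2, 2·s^2 - 2·s·t - 10·t], [-10·s·t - 3·t + 2, -5·s^2 - 3·s - 8·t]].
At the point, J = [[3.7500, 11.0000], [-6.5000, -10.0000]] (det J = 34.0000).
Solving J·Δ = −F gives Δ = (-2.0441, 1.1287).
Then the next iterate is (s, t)₁ = (-4.0441, 0.6287).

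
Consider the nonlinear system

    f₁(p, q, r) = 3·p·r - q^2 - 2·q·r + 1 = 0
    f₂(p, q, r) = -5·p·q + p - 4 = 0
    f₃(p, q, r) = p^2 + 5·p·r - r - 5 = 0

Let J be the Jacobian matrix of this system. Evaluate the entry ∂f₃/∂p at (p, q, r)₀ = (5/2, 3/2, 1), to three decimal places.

∂f₃/∂p = 2·p + 5·r.
At (5/2, 3/2, 1) this is 10.000.

10.000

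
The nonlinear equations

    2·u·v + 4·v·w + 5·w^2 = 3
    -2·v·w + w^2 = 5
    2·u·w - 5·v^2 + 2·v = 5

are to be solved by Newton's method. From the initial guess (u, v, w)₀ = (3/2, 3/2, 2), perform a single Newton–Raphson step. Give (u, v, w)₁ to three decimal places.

At (3/2, 3/2, 2): F = (33.500, -7.000, -7.250).
Jacobian J = [[2·v, 2·u + 4·w, 4·v + 10·w], [0, -2·w, -2·v + 2·w], [2·w, -10·v + 2, 2·u]].
At the point, J = [[3.000, 11.000, 26.000], [0.000, -4.000, 1.000], [4.000, -13.000, 3.000]] (det J = 463.000).
Solving J·Δ = −F gives Δ = (-3.881, -1.773, -0.091).
Then the next iterate is (u, v, w)₁ = (-2.381, -0.273, 1.909).

(-2.381, -0.273, 1.909)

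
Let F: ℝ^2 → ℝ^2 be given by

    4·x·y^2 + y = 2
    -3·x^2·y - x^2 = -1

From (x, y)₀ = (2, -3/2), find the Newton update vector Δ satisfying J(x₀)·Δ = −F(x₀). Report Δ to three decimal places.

At (2, -3/2): F = (14.500, 15.000).
Jacobian J = [[4·y^2, 8·x·y + 1], [-6·x·y - 2·x, -3·x^2]].
At the point, J = [[9.000, -23.000], [14.000, -12.000]] (det J = 214.000).
Solving J·Δ = −F gives Δ = (-0.799, 0.318).

(-0.799, 0.318)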